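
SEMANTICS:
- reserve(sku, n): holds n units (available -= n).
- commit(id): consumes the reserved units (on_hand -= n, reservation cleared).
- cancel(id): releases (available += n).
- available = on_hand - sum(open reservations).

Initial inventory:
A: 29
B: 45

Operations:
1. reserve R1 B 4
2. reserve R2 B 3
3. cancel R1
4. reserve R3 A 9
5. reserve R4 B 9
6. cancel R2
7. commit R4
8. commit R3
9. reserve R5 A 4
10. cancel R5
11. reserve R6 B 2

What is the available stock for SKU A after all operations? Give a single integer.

Step 1: reserve R1 B 4 -> on_hand[A=29 B=45] avail[A=29 B=41] open={R1}
Step 2: reserve R2 B 3 -> on_hand[A=29 B=45] avail[A=29 B=38] open={R1,R2}
Step 3: cancel R1 -> on_hand[A=29 B=45] avail[A=29 B=42] open={R2}
Step 4: reserve R3 A 9 -> on_hand[A=29 B=45] avail[A=20 B=42] open={R2,R3}
Step 5: reserve R4 B 9 -> on_hand[A=29 B=45] avail[A=20 B=33] open={R2,R3,R4}
Step 6: cancel R2 -> on_hand[A=29 B=45] avail[A=20 B=36] open={R3,R4}
Step 7: commit R4 -> on_hand[A=29 B=36] avail[A=20 B=36] open={R3}
Step 8: commit R3 -> on_hand[A=20 B=36] avail[A=20 B=36] open={}
Step 9: reserve R5 A 4 -> on_hand[A=20 B=36] avail[A=16 B=36] open={R5}
Step 10: cancel R5 -> on_hand[A=20 B=36] avail[A=20 B=36] open={}
Step 11: reserve R6 B 2 -> on_hand[A=20 B=36] avail[A=20 B=34] open={R6}
Final available[A] = 20

Answer: 20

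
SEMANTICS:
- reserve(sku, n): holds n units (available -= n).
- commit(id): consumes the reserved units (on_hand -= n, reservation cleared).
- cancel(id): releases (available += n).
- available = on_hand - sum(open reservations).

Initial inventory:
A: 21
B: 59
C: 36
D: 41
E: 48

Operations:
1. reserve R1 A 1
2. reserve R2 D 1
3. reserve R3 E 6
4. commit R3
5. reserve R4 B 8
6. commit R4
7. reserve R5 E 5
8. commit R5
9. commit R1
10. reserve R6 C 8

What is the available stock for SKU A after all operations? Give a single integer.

Answer: 20

Derivation:
Step 1: reserve R1 A 1 -> on_hand[A=21 B=59 C=36 D=41 E=48] avail[A=20 B=59 C=36 D=41 E=48] open={R1}
Step 2: reserve R2 D 1 -> on_hand[A=21 B=59 C=36 D=41 E=48] avail[A=20 B=59 C=36 D=40 E=48] open={R1,R2}
Step 3: reserve R3 E 6 -> on_hand[A=21 B=59 C=36 D=41 E=48] avail[A=20 B=59 C=36 D=40 E=42] open={R1,R2,R3}
Step 4: commit R3 -> on_hand[A=21 B=59 C=36 D=41 E=42] avail[A=20 B=59 C=36 D=40 E=42] open={R1,R2}
Step 5: reserve R4 B 8 -> on_hand[A=21 B=59 C=36 D=41 E=42] avail[A=20 B=51 C=36 D=40 E=42] open={R1,R2,R4}
Step 6: commit R4 -> on_hand[A=21 B=51 C=36 D=41 E=42] avail[A=20 B=51 C=36 D=40 E=42] open={R1,R2}
Step 7: reserve R5 E 5 -> on_hand[A=21 B=51 C=36 D=41 E=42] avail[A=20 B=51 C=36 D=40 E=37] open={R1,R2,R5}
Step 8: commit R5 -> on_hand[A=21 B=51 C=36 D=41 E=37] avail[A=20 B=51 C=36 D=40 E=37] open={R1,R2}
Step 9: commit R1 -> on_hand[A=20 B=51 C=36 D=41 E=37] avail[A=20 B=51 C=36 D=40 E=37] open={R2}
Step 10: reserve R6 C 8 -> on_hand[A=20 B=51 C=36 D=41 E=37] avail[A=20 B=51 C=28 D=40 E=37] open={R2,R6}
Final available[A] = 20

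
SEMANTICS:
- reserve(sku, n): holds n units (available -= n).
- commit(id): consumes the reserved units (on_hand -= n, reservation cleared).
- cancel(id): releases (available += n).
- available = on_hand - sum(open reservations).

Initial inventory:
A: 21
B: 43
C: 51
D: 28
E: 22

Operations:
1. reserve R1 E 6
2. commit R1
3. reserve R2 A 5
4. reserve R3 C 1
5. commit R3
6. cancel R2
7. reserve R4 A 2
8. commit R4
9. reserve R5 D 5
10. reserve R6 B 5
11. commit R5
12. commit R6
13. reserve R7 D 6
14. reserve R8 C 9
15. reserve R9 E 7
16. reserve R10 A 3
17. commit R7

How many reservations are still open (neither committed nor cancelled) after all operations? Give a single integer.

Answer: 3

Derivation:
Step 1: reserve R1 E 6 -> on_hand[A=21 B=43 C=51 D=28 E=22] avail[A=21 B=43 C=51 D=28 E=16] open={R1}
Step 2: commit R1 -> on_hand[A=21 B=43 C=51 D=28 E=16] avail[A=21 B=43 C=51 D=28 E=16] open={}
Step 3: reserve R2 A 5 -> on_hand[A=21 B=43 C=51 D=28 E=16] avail[A=16 B=43 C=51 D=28 E=16] open={R2}
Step 4: reserve R3 C 1 -> on_hand[A=21 B=43 C=51 D=28 E=16] avail[A=16 B=43 C=50 D=28 E=16] open={R2,R3}
Step 5: commit R3 -> on_hand[A=21 B=43 C=50 D=28 E=16] avail[A=16 B=43 C=50 D=28 E=16] open={R2}
Step 6: cancel R2 -> on_hand[A=21 B=43 C=50 D=28 E=16] avail[A=21 B=43 C=50 D=28 E=16] open={}
Step 7: reserve R4 A 2 -> on_hand[A=21 B=43 C=50 D=28 E=16] avail[A=19 B=43 C=50 D=28 E=16] open={R4}
Step 8: commit R4 -> on_hand[A=19 B=43 C=50 D=28 E=16] avail[A=19 B=43 C=50 D=28 E=16] open={}
Step 9: reserve R5 D 5 -> on_hand[A=19 B=43 C=50 D=28 E=16] avail[A=19 B=43 C=50 D=23 E=16] open={R5}
Step 10: reserve R6 B 5 -> on_hand[A=19 B=43 C=50 D=28 E=16] avail[A=19 B=38 C=50 D=23 E=16] open={R5,R6}
Step 11: commit R5 -> on_hand[A=19 B=43 C=50 D=23 E=16] avail[A=19 B=38 C=50 D=23 E=16] open={R6}
Step 12: commit R6 -> on_hand[A=19 B=38 C=50 D=23 E=16] avail[A=19 B=38 C=50 D=23 E=16] open={}
Step 13: reserve R7 D 6 -> on_hand[A=19 B=38 C=50 D=23 E=16] avail[A=19 B=38 C=50 D=17 E=16] open={R7}
Step 14: reserve R8 C 9 -> on_hand[A=19 B=38 C=50 D=23 E=16] avail[A=19 B=38 C=41 D=17 E=16] open={R7,R8}
Step 15: reserve R9 E 7 -> on_hand[A=19 B=38 C=50 D=23 E=16] avail[A=19 B=38 C=41 D=17 E=9] open={R7,R8,R9}
Step 16: reserve R10 A 3 -> on_hand[A=19 B=38 C=50 D=23 E=16] avail[A=16 B=38 C=41 D=17 E=9] open={R10,R7,R8,R9}
Step 17: commit R7 -> on_hand[A=19 B=38 C=50 D=17 E=16] avail[A=16 B=38 C=41 D=17 E=9] open={R10,R8,R9}
Open reservations: ['R10', 'R8', 'R9'] -> 3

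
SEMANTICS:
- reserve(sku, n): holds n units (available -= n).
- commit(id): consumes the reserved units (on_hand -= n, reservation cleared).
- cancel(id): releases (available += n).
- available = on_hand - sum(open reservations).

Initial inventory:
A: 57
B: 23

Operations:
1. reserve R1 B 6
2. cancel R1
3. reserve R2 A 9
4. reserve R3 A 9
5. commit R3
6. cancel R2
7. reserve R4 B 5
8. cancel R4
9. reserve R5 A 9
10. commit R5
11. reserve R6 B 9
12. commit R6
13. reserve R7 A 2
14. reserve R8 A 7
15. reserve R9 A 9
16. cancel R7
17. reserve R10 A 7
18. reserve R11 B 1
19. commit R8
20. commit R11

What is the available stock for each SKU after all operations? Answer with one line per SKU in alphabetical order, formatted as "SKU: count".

Answer: A: 16
B: 13

Derivation:
Step 1: reserve R1 B 6 -> on_hand[A=57 B=23] avail[A=57 B=17] open={R1}
Step 2: cancel R1 -> on_hand[A=57 B=23] avail[A=57 B=23] open={}
Step 3: reserve R2 A 9 -> on_hand[A=57 B=23] avail[A=48 B=23] open={R2}
Step 4: reserve R3 A 9 -> on_hand[A=57 B=23] avail[A=39 B=23] open={R2,R3}
Step 5: commit R3 -> on_hand[A=48 B=23] avail[A=39 B=23] open={R2}
Step 6: cancel R2 -> on_hand[A=48 B=23] avail[A=48 B=23] open={}
Step 7: reserve R4 B 5 -> on_hand[A=48 B=23] avail[A=48 B=18] open={R4}
Step 8: cancel R4 -> on_hand[A=48 B=23] avail[A=48 B=23] open={}
Step 9: reserve R5 A 9 -> on_hand[A=48 B=23] avail[A=39 B=23] open={R5}
Step 10: commit R5 -> on_hand[A=39 B=23] avail[A=39 B=23] open={}
Step 11: reserve R6 B 9 -> on_hand[A=39 B=23] avail[A=39 B=14] open={R6}
Step 12: commit R6 -> on_hand[A=39 B=14] avail[A=39 B=14] open={}
Step 13: reserve R7 A 2 -> on_hand[A=39 B=14] avail[A=37 B=14] open={R7}
Step 14: reserve R8 A 7 -> on_hand[A=39 B=14] avail[A=30 B=14] open={R7,R8}
Step 15: reserve R9 A 9 -> on_hand[A=39 B=14] avail[A=21 B=14] open={R7,R8,R9}
Step 16: cancel R7 -> on_hand[A=39 B=14] avail[A=23 B=14] open={R8,R9}
Step 17: reserve R10 A 7 -> on_hand[A=39 B=14] avail[A=16 B=14] open={R10,R8,R9}
Step 18: reserve R11 B 1 -> on_hand[A=39 B=14] avail[A=16 B=13] open={R10,R11,R8,R9}
Step 19: commit R8 -> on_hand[A=32 B=14] avail[A=16 B=13] open={R10,R11,R9}
Step 20: commit R11 -> on_hand[A=32 B=13] avail[A=16 B=13] open={R10,R9}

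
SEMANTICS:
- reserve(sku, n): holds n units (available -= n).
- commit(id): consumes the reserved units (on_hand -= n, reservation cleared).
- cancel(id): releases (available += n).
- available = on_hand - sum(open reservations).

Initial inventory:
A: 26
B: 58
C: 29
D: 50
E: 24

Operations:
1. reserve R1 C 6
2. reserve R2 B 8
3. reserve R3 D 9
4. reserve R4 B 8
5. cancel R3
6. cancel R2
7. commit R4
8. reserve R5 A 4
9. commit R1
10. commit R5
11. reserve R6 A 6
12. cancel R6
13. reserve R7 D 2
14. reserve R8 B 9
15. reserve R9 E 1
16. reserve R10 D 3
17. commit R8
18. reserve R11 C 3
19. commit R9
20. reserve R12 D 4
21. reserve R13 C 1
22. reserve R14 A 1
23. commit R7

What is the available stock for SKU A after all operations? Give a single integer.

Answer: 21

Derivation:
Step 1: reserve R1 C 6 -> on_hand[A=26 B=58 C=29 D=50 E=24] avail[A=26 B=58 C=23 D=50 E=24] open={R1}
Step 2: reserve R2 B 8 -> on_hand[A=26 B=58 C=29 D=50 E=24] avail[A=26 B=50 C=23 D=50 E=24] open={R1,R2}
Step 3: reserve R3 D 9 -> on_hand[A=26 B=58 C=29 D=50 E=24] avail[A=26 B=50 C=23 D=41 E=24] open={R1,R2,R3}
Step 4: reserve R4 B 8 -> on_hand[A=26 B=58 C=29 D=50 E=24] avail[A=26 B=42 C=23 D=41 E=24] open={R1,R2,R3,R4}
Step 5: cancel R3 -> on_hand[A=26 B=58 C=29 D=50 E=24] avail[A=26 B=42 C=23 D=50 E=24] open={R1,R2,R4}
Step 6: cancel R2 -> on_hand[A=26 B=58 C=29 D=50 E=24] avail[A=26 B=50 C=23 D=50 E=24] open={R1,R4}
Step 7: commit R4 -> on_hand[A=26 B=50 C=29 D=50 E=24] avail[A=26 B=50 C=23 D=50 E=24] open={R1}
Step 8: reserve R5 A 4 -> on_hand[A=26 B=50 C=29 D=50 E=24] avail[A=22 B=50 C=23 D=50 E=24] open={R1,R5}
Step 9: commit R1 -> on_hand[A=26 B=50 C=23 D=50 E=24] avail[A=22 B=50 C=23 D=50 E=24] open={R5}
Step 10: commit R5 -> on_hand[A=22 B=50 C=23 D=50 E=24] avail[A=22 B=50 C=23 D=50 E=24] open={}
Step 11: reserve R6 A 6 -> on_hand[A=22 B=50 C=23 D=50 E=24] avail[A=16 B=50 C=23 D=50 E=24] open={R6}
Step 12: cancel R6 -> on_hand[A=22 B=50 C=23 D=50 E=24] avail[A=22 B=50 C=23 D=50 E=24] open={}
Step 13: reserve R7 D 2 -> on_hand[A=22 B=50 C=23 D=50 E=24] avail[A=22 B=50 C=23 D=48 E=24] open={R7}
Step 14: reserve R8 B 9 -> on_hand[A=22 B=50 C=23 D=50 E=24] avail[A=22 B=41 C=23 D=48 E=24] open={R7,R8}
Step 15: reserve R9 E 1 -> on_hand[A=22 B=50 C=23 D=50 E=24] avail[A=22 B=41 C=23 D=48 E=23] open={R7,R8,R9}
Step 16: reserve R10 D 3 -> on_hand[A=22 B=50 C=23 D=50 E=24] avail[A=22 B=41 C=23 D=45 E=23] open={R10,R7,R8,R9}
Step 17: commit R8 -> on_hand[A=22 B=41 C=23 D=50 E=24] avail[A=22 B=41 C=23 D=45 E=23] open={R10,R7,R9}
Step 18: reserve R11 C 3 -> on_hand[A=22 B=41 C=23 D=50 E=24] avail[A=22 B=41 C=20 D=45 E=23] open={R10,R11,R7,R9}
Step 19: commit R9 -> on_hand[A=22 B=41 C=23 D=50 E=23] avail[A=22 B=41 C=20 D=45 E=23] open={R10,R11,R7}
Step 20: reserve R12 D 4 -> on_hand[A=22 B=41 C=23 D=50 E=23] avail[A=22 B=41 C=20 D=41 E=23] open={R10,R11,R12,R7}
Step 21: reserve R13 C 1 -> on_hand[A=22 B=41 C=23 D=50 E=23] avail[A=22 B=41 C=19 D=41 E=23] open={R10,R11,R12,R13,R7}
Step 22: reserve R14 A 1 -> on_hand[A=22 B=41 C=23 D=50 E=23] avail[A=21 B=41 C=19 D=41 E=23] open={R10,R11,R12,R13,R14,R7}
Step 23: commit R7 -> on_hand[A=22 B=41 C=23 D=48 E=23] avail[A=21 B=41 C=19 D=41 E=23] open={R10,R11,R12,R13,R14}
Final available[A] = 21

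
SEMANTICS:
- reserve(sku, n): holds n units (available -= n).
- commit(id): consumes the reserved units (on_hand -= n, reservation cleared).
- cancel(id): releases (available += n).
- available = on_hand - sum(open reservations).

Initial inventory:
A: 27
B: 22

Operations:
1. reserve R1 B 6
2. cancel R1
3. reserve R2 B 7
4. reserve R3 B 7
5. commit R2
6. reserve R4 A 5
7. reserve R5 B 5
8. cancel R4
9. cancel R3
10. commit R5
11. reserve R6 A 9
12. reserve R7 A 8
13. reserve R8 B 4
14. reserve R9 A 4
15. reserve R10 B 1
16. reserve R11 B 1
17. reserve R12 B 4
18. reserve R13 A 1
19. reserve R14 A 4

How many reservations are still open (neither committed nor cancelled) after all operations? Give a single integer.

Answer: 9

Derivation:
Step 1: reserve R1 B 6 -> on_hand[A=27 B=22] avail[A=27 B=16] open={R1}
Step 2: cancel R1 -> on_hand[A=27 B=22] avail[A=27 B=22] open={}
Step 3: reserve R2 B 7 -> on_hand[A=27 B=22] avail[A=27 B=15] open={R2}
Step 4: reserve R3 B 7 -> on_hand[A=27 B=22] avail[A=27 B=8] open={R2,R3}
Step 5: commit R2 -> on_hand[A=27 B=15] avail[A=27 B=8] open={R3}
Step 6: reserve R4 A 5 -> on_hand[A=27 B=15] avail[A=22 B=8] open={R3,R4}
Step 7: reserve R5 B 5 -> on_hand[A=27 B=15] avail[A=22 B=3] open={R3,R4,R5}
Step 8: cancel R4 -> on_hand[A=27 B=15] avail[A=27 B=3] open={R3,R5}
Step 9: cancel R3 -> on_hand[A=27 B=15] avail[A=27 B=10] open={R5}
Step 10: commit R5 -> on_hand[A=27 B=10] avail[A=27 B=10] open={}
Step 11: reserve R6 A 9 -> on_hand[A=27 B=10] avail[A=18 B=10] open={R6}
Step 12: reserve R7 A 8 -> on_hand[A=27 B=10] avail[A=10 B=10] open={R6,R7}
Step 13: reserve R8 B 4 -> on_hand[A=27 B=10] avail[A=10 B=6] open={R6,R7,R8}
Step 14: reserve R9 A 4 -> on_hand[A=27 B=10] avail[A=6 B=6] open={R6,R7,R8,R9}
Step 15: reserve R10 B 1 -> on_hand[A=27 B=10] avail[A=6 B=5] open={R10,R6,R7,R8,R9}
Step 16: reserve R11 B 1 -> on_hand[A=27 B=10] avail[A=6 B=4] open={R10,R11,R6,R7,R8,R9}
Step 17: reserve R12 B 4 -> on_hand[A=27 B=10] avail[A=6 B=0] open={R10,R11,R12,R6,R7,R8,R9}
Step 18: reserve R13 A 1 -> on_hand[A=27 B=10] avail[A=5 B=0] open={R10,R11,R12,R13,R6,R7,R8,R9}
Step 19: reserve R14 A 4 -> on_hand[A=27 B=10] avail[A=1 B=0] open={R10,R11,R12,R13,R14,R6,R7,R8,R9}
Open reservations: ['R10', 'R11', 'R12', 'R13', 'R14', 'R6', 'R7', 'R8', 'R9'] -> 9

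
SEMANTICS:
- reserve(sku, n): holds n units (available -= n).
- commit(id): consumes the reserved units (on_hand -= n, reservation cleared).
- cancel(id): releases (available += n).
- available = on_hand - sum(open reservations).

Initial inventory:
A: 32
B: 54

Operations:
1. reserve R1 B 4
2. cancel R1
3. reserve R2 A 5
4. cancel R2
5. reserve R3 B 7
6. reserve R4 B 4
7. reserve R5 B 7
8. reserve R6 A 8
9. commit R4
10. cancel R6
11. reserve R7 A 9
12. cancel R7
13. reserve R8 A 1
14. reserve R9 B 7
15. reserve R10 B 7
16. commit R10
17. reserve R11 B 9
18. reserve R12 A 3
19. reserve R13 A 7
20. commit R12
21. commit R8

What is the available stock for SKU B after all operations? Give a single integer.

Answer: 13

Derivation:
Step 1: reserve R1 B 4 -> on_hand[A=32 B=54] avail[A=32 B=50] open={R1}
Step 2: cancel R1 -> on_hand[A=32 B=54] avail[A=32 B=54] open={}
Step 3: reserve R2 A 5 -> on_hand[A=32 B=54] avail[A=27 B=54] open={R2}
Step 4: cancel R2 -> on_hand[A=32 B=54] avail[A=32 B=54] open={}
Step 5: reserve R3 B 7 -> on_hand[A=32 B=54] avail[A=32 B=47] open={R3}
Step 6: reserve R4 B 4 -> on_hand[A=32 B=54] avail[A=32 B=43] open={R3,R4}
Step 7: reserve R5 B 7 -> on_hand[A=32 B=54] avail[A=32 B=36] open={R3,R4,R5}
Step 8: reserve R6 A 8 -> on_hand[A=32 B=54] avail[A=24 B=36] open={R3,R4,R5,R6}
Step 9: commit R4 -> on_hand[A=32 B=50] avail[A=24 B=36] open={R3,R5,R6}
Step 10: cancel R6 -> on_hand[A=32 B=50] avail[A=32 B=36] open={R3,R5}
Step 11: reserve R7 A 9 -> on_hand[A=32 B=50] avail[A=23 B=36] open={R3,R5,R7}
Step 12: cancel R7 -> on_hand[A=32 B=50] avail[A=32 B=36] open={R3,R5}
Step 13: reserve R8 A 1 -> on_hand[A=32 B=50] avail[A=31 B=36] open={R3,R5,R8}
Step 14: reserve R9 B 7 -> on_hand[A=32 B=50] avail[A=31 B=29] open={R3,R5,R8,R9}
Step 15: reserve R10 B 7 -> on_hand[A=32 B=50] avail[A=31 B=22] open={R10,R3,R5,R8,R9}
Step 16: commit R10 -> on_hand[A=32 B=43] avail[A=31 B=22] open={R3,R5,R8,R9}
Step 17: reserve R11 B 9 -> on_hand[A=32 B=43] avail[A=31 B=13] open={R11,R3,R5,R8,R9}
Step 18: reserve R12 A 3 -> on_hand[A=32 B=43] avail[A=28 B=13] open={R11,R12,R3,R5,R8,R9}
Step 19: reserve R13 A 7 -> on_hand[A=32 B=43] avail[A=21 B=13] open={R11,R12,R13,R3,R5,R8,R9}
Step 20: commit R12 -> on_hand[A=29 B=43] avail[A=21 B=13] open={R11,R13,R3,R5,R8,R9}
Step 21: commit R8 -> on_hand[A=28 B=43] avail[A=21 B=13] open={R11,R13,R3,R5,R9}
Final available[B] = 13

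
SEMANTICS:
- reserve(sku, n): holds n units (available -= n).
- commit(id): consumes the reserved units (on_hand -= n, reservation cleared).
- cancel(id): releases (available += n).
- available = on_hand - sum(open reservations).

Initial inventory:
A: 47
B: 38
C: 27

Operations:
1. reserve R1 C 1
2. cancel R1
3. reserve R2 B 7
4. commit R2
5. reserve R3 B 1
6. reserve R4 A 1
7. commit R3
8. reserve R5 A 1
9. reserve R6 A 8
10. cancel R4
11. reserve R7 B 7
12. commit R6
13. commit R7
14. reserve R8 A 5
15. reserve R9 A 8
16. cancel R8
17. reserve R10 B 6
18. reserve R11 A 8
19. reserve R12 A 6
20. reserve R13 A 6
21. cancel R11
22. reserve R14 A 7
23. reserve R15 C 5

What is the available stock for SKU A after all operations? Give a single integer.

Answer: 11

Derivation:
Step 1: reserve R1 C 1 -> on_hand[A=47 B=38 C=27] avail[A=47 B=38 C=26] open={R1}
Step 2: cancel R1 -> on_hand[A=47 B=38 C=27] avail[A=47 B=38 C=27] open={}
Step 3: reserve R2 B 7 -> on_hand[A=47 B=38 C=27] avail[A=47 B=31 C=27] open={R2}
Step 4: commit R2 -> on_hand[A=47 B=31 C=27] avail[A=47 B=31 C=27] open={}
Step 5: reserve R3 B 1 -> on_hand[A=47 B=31 C=27] avail[A=47 B=30 C=27] open={R3}
Step 6: reserve R4 A 1 -> on_hand[A=47 B=31 C=27] avail[A=46 B=30 C=27] open={R3,R4}
Step 7: commit R3 -> on_hand[A=47 B=30 C=27] avail[A=46 B=30 C=27] open={R4}
Step 8: reserve R5 A 1 -> on_hand[A=47 B=30 C=27] avail[A=45 B=30 C=27] open={R4,R5}
Step 9: reserve R6 A 8 -> on_hand[A=47 B=30 C=27] avail[A=37 B=30 C=27] open={R4,R5,R6}
Step 10: cancel R4 -> on_hand[A=47 B=30 C=27] avail[A=38 B=30 C=27] open={R5,R6}
Step 11: reserve R7 B 7 -> on_hand[A=47 B=30 C=27] avail[A=38 B=23 C=27] open={R5,R6,R7}
Step 12: commit R6 -> on_hand[A=39 B=30 C=27] avail[A=38 B=23 C=27] open={R5,R7}
Step 13: commit R7 -> on_hand[A=39 B=23 C=27] avail[A=38 B=23 C=27] open={R5}
Step 14: reserve R8 A 5 -> on_hand[A=39 B=23 C=27] avail[A=33 B=23 C=27] open={R5,R8}
Step 15: reserve R9 A 8 -> on_hand[A=39 B=23 C=27] avail[A=25 B=23 C=27] open={R5,R8,R9}
Step 16: cancel R8 -> on_hand[A=39 B=23 C=27] avail[A=30 B=23 C=27] open={R5,R9}
Step 17: reserve R10 B 6 -> on_hand[A=39 B=23 C=27] avail[A=30 B=17 C=27] open={R10,R5,R9}
Step 18: reserve R11 A 8 -> on_hand[A=39 B=23 C=27] avail[A=22 B=17 C=27] open={R10,R11,R5,R9}
Step 19: reserve R12 A 6 -> on_hand[A=39 B=23 C=27] avail[A=16 B=17 C=27] open={R10,R11,R12,R5,R9}
Step 20: reserve R13 A 6 -> on_hand[A=39 B=23 C=27] avail[A=10 B=17 C=27] open={R10,R11,R12,R13,R5,R9}
Step 21: cancel R11 -> on_hand[A=39 B=23 C=27] avail[A=18 B=17 C=27] open={R10,R12,R13,R5,R9}
Step 22: reserve R14 A 7 -> on_hand[A=39 B=23 C=27] avail[A=11 B=17 C=27] open={R10,R12,R13,R14,R5,R9}
Step 23: reserve R15 C 5 -> on_hand[A=39 B=23 C=27] avail[A=11 B=17 C=22] open={R10,R12,R13,R14,R15,R5,R9}
Final available[A] = 11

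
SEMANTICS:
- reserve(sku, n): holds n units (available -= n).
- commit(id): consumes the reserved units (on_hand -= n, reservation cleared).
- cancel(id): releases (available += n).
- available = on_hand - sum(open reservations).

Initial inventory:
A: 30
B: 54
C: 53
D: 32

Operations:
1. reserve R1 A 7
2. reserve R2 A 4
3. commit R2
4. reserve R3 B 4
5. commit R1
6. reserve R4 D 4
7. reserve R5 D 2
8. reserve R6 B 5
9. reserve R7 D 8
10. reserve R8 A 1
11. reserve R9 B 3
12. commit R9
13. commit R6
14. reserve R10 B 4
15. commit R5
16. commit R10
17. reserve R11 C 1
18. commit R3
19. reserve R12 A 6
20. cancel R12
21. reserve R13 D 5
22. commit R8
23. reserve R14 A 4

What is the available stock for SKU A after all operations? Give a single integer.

Step 1: reserve R1 A 7 -> on_hand[A=30 B=54 C=53 D=32] avail[A=23 B=54 C=53 D=32] open={R1}
Step 2: reserve R2 A 4 -> on_hand[A=30 B=54 C=53 D=32] avail[A=19 B=54 C=53 D=32] open={R1,R2}
Step 3: commit R2 -> on_hand[A=26 B=54 C=53 D=32] avail[A=19 B=54 C=53 D=32] open={R1}
Step 4: reserve R3 B 4 -> on_hand[A=26 B=54 C=53 D=32] avail[A=19 B=50 C=53 D=32] open={R1,R3}
Step 5: commit R1 -> on_hand[A=19 B=54 C=53 D=32] avail[A=19 B=50 C=53 D=32] open={R3}
Step 6: reserve R4 D 4 -> on_hand[A=19 B=54 C=53 D=32] avail[A=19 B=50 C=53 D=28] open={R3,R4}
Step 7: reserve R5 D 2 -> on_hand[A=19 B=54 C=53 D=32] avail[A=19 B=50 C=53 D=26] open={R3,R4,R5}
Step 8: reserve R6 B 5 -> on_hand[A=19 B=54 C=53 D=32] avail[A=19 B=45 C=53 D=26] open={R3,R4,R5,R6}
Step 9: reserve R7 D 8 -> on_hand[A=19 B=54 C=53 D=32] avail[A=19 B=45 C=53 D=18] open={R3,R4,R5,R6,R7}
Step 10: reserve R8 A 1 -> on_hand[A=19 B=54 C=53 D=32] avail[A=18 B=45 C=53 D=18] open={R3,R4,R5,R6,R7,R8}
Step 11: reserve R9 B 3 -> on_hand[A=19 B=54 C=53 D=32] avail[A=18 B=42 C=53 D=18] open={R3,R4,R5,R6,R7,R8,R9}
Step 12: commit R9 -> on_hand[A=19 B=51 C=53 D=32] avail[A=18 B=42 C=53 D=18] open={R3,R4,R5,R6,R7,R8}
Step 13: commit R6 -> on_hand[A=19 B=46 C=53 D=32] avail[A=18 B=42 C=53 D=18] open={R3,R4,R5,R7,R8}
Step 14: reserve R10 B 4 -> on_hand[A=19 B=46 C=53 D=32] avail[A=18 B=38 C=53 D=18] open={R10,R3,R4,R5,R7,R8}
Step 15: commit R5 -> on_hand[A=19 B=46 C=53 D=30] avail[A=18 B=38 C=53 D=18] open={R10,R3,R4,R7,R8}
Step 16: commit R10 -> on_hand[A=19 B=42 C=53 D=30] avail[A=18 B=38 C=53 D=18] open={R3,R4,R7,R8}
Step 17: reserve R11 C 1 -> on_hand[A=19 B=42 C=53 D=30] avail[A=18 B=38 C=52 D=18] open={R11,R3,R4,R7,R8}
Step 18: commit R3 -> on_hand[A=19 B=38 C=53 D=30] avail[A=18 B=38 C=52 D=18] open={R11,R4,R7,R8}
Step 19: reserve R12 A 6 -> on_hand[A=19 B=38 C=53 D=30] avail[A=12 B=38 C=52 D=18] open={R11,R12,R4,R7,R8}
Step 20: cancel R12 -> on_hand[A=19 B=38 C=53 D=30] avail[A=18 B=38 C=52 D=18] open={R11,R4,R7,R8}
Step 21: reserve R13 D 5 -> on_hand[A=19 B=38 C=53 D=30] avail[A=18 B=38 C=52 D=13] open={R11,R13,R4,R7,R8}
Step 22: commit R8 -> on_hand[A=18 B=38 C=53 D=30] avail[A=18 B=38 C=52 D=13] open={R11,R13,R4,R7}
Step 23: reserve R14 A 4 -> on_hand[A=18 B=38 C=53 D=30] avail[A=14 B=38 C=52 D=13] open={R11,R13,R14,R4,R7}
Final available[A] = 14

Answer: 14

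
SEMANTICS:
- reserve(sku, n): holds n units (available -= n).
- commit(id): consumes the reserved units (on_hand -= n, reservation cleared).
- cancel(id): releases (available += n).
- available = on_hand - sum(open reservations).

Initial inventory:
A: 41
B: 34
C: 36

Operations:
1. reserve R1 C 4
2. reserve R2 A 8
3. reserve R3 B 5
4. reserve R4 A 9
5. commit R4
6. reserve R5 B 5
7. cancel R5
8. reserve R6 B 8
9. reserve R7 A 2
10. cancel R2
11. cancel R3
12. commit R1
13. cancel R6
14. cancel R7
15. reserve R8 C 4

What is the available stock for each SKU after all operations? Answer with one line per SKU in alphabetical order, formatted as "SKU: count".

Answer: A: 32
B: 34
C: 28

Derivation:
Step 1: reserve R1 C 4 -> on_hand[A=41 B=34 C=36] avail[A=41 B=34 C=32] open={R1}
Step 2: reserve R2 A 8 -> on_hand[A=41 B=34 C=36] avail[A=33 B=34 C=32] open={R1,R2}
Step 3: reserve R3 B 5 -> on_hand[A=41 B=34 C=36] avail[A=33 B=29 C=32] open={R1,R2,R3}
Step 4: reserve R4 A 9 -> on_hand[A=41 B=34 C=36] avail[A=24 B=29 C=32] open={R1,R2,R3,R4}
Step 5: commit R4 -> on_hand[A=32 B=34 C=36] avail[A=24 B=29 C=32] open={R1,R2,R3}
Step 6: reserve R5 B 5 -> on_hand[A=32 B=34 C=36] avail[A=24 B=24 C=32] open={R1,R2,R3,R5}
Step 7: cancel R5 -> on_hand[A=32 B=34 C=36] avail[A=24 B=29 C=32] open={R1,R2,R3}
Step 8: reserve R6 B 8 -> on_hand[A=32 B=34 C=36] avail[A=24 B=21 C=32] open={R1,R2,R3,R6}
Step 9: reserve R7 A 2 -> on_hand[A=32 B=34 C=36] avail[A=22 B=21 C=32] open={R1,R2,R3,R6,R7}
Step 10: cancel R2 -> on_hand[A=32 B=34 C=36] avail[A=30 B=21 C=32] open={R1,R3,R6,R7}
Step 11: cancel R3 -> on_hand[A=32 B=34 C=36] avail[A=30 B=26 C=32] open={R1,R6,R7}
Step 12: commit R1 -> on_hand[A=32 B=34 C=32] avail[A=30 B=26 C=32] open={R6,R7}
Step 13: cancel R6 -> on_hand[A=32 B=34 C=32] avail[A=30 B=34 C=32] open={R7}
Step 14: cancel R7 -> on_hand[A=32 B=34 C=32] avail[A=32 B=34 C=32] open={}
Step 15: reserve R8 C 4 -> on_hand[A=32 B=34 C=32] avail[A=32 B=34 C=28] open={R8}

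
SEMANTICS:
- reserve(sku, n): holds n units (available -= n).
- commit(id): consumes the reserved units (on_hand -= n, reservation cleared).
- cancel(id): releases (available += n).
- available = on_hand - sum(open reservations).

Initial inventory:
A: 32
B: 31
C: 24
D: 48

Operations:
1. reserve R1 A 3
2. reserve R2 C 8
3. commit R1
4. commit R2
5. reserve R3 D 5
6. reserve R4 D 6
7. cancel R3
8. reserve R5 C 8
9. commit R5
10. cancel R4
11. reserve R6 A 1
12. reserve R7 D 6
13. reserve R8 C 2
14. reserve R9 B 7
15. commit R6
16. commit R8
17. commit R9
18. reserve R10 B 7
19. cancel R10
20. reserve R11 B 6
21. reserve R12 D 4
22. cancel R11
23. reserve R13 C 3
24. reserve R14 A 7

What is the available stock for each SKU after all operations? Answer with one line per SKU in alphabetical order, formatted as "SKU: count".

Answer: A: 21
B: 24
C: 3
D: 38

Derivation:
Step 1: reserve R1 A 3 -> on_hand[A=32 B=31 C=24 D=48] avail[A=29 B=31 C=24 D=48] open={R1}
Step 2: reserve R2 C 8 -> on_hand[A=32 B=31 C=24 D=48] avail[A=29 B=31 C=16 D=48] open={R1,R2}
Step 3: commit R1 -> on_hand[A=29 B=31 C=24 D=48] avail[A=29 B=31 C=16 D=48] open={R2}
Step 4: commit R2 -> on_hand[A=29 B=31 C=16 D=48] avail[A=29 B=31 C=16 D=48] open={}
Step 5: reserve R3 D 5 -> on_hand[A=29 B=31 C=16 D=48] avail[A=29 B=31 C=16 D=43] open={R3}
Step 6: reserve R4 D 6 -> on_hand[A=29 B=31 C=16 D=48] avail[A=29 B=31 C=16 D=37] open={R3,R4}
Step 7: cancel R3 -> on_hand[A=29 B=31 C=16 D=48] avail[A=29 B=31 C=16 D=42] open={R4}
Step 8: reserve R5 C 8 -> on_hand[A=29 B=31 C=16 D=48] avail[A=29 B=31 C=8 D=42] open={R4,R5}
Step 9: commit R5 -> on_hand[A=29 B=31 C=8 D=48] avail[A=29 B=31 C=8 D=42] open={R4}
Step 10: cancel R4 -> on_hand[A=29 B=31 C=8 D=48] avail[A=29 B=31 C=8 D=48] open={}
Step 11: reserve R6 A 1 -> on_hand[A=29 B=31 C=8 D=48] avail[A=28 B=31 C=8 D=48] open={R6}
Step 12: reserve R7 D 6 -> on_hand[A=29 B=31 C=8 D=48] avail[A=28 B=31 C=8 D=42] open={R6,R7}
Step 13: reserve R8 C 2 -> on_hand[A=29 B=31 C=8 D=48] avail[A=28 B=31 C=6 D=42] open={R6,R7,R8}
Step 14: reserve R9 B 7 -> on_hand[A=29 B=31 C=8 D=48] avail[A=28 B=24 C=6 D=42] open={R6,R7,R8,R9}
Step 15: commit R6 -> on_hand[A=28 B=31 C=8 D=48] avail[A=28 B=24 C=6 D=42] open={R7,R8,R9}
Step 16: commit R8 -> on_hand[A=28 B=31 C=6 D=48] avail[A=28 B=24 C=6 D=42] open={R7,R9}
Step 17: commit R9 -> on_hand[A=28 B=24 C=6 D=48] avail[A=28 B=24 C=6 D=42] open={R7}
Step 18: reserve R10 B 7 -> on_hand[A=28 B=24 C=6 D=48] avail[A=28 B=17 C=6 D=42] open={R10,R7}
Step 19: cancel R10 -> on_hand[A=28 B=24 C=6 D=48] avail[A=28 B=24 C=6 D=42] open={R7}
Step 20: reserve R11 B 6 -> on_hand[A=28 B=24 C=6 D=48] avail[A=28 B=18 C=6 D=42] open={R11,R7}
Step 21: reserve R12 D 4 -> on_hand[A=28 B=24 C=6 D=48] avail[A=28 B=18 C=6 D=38] open={R11,R12,R7}
Step 22: cancel R11 -> on_hand[A=28 B=24 C=6 D=48] avail[A=28 B=24 C=6 D=38] open={R12,R7}
Step 23: reserve R13 C 3 -> on_hand[A=28 B=24 C=6 D=48] avail[A=28 B=24 C=3 D=38] open={R12,R13,R7}
Step 24: reserve R14 A 7 -> on_hand[A=28 B=24 C=6 D=48] avail[A=21 B=24 C=3 D=38] open={R12,R13,R14,R7}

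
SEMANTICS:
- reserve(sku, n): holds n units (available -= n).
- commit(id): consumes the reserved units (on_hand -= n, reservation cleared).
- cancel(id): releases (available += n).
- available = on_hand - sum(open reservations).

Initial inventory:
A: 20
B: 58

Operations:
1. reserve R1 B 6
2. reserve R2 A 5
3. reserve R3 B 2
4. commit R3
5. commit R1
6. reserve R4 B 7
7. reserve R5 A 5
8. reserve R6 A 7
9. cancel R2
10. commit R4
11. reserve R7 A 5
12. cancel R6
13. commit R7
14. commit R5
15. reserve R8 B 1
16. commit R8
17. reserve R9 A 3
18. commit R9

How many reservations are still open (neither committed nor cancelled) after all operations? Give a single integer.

Answer: 0

Derivation:
Step 1: reserve R1 B 6 -> on_hand[A=20 B=58] avail[A=20 B=52] open={R1}
Step 2: reserve R2 A 5 -> on_hand[A=20 B=58] avail[A=15 B=52] open={R1,R2}
Step 3: reserve R3 B 2 -> on_hand[A=20 B=58] avail[A=15 B=50] open={R1,R2,R3}
Step 4: commit R3 -> on_hand[A=20 B=56] avail[A=15 B=50] open={R1,R2}
Step 5: commit R1 -> on_hand[A=20 B=50] avail[A=15 B=50] open={R2}
Step 6: reserve R4 B 7 -> on_hand[A=20 B=50] avail[A=15 B=43] open={R2,R4}
Step 7: reserve R5 A 5 -> on_hand[A=20 B=50] avail[A=10 B=43] open={R2,R4,R5}
Step 8: reserve R6 A 7 -> on_hand[A=20 B=50] avail[A=3 B=43] open={R2,R4,R5,R6}
Step 9: cancel R2 -> on_hand[A=20 B=50] avail[A=8 B=43] open={R4,R5,R6}
Step 10: commit R4 -> on_hand[A=20 B=43] avail[A=8 B=43] open={R5,R6}
Step 11: reserve R7 A 5 -> on_hand[A=20 B=43] avail[A=3 B=43] open={R5,R6,R7}
Step 12: cancel R6 -> on_hand[A=20 B=43] avail[A=10 B=43] open={R5,R7}
Step 13: commit R7 -> on_hand[A=15 B=43] avail[A=10 B=43] open={R5}
Step 14: commit R5 -> on_hand[A=10 B=43] avail[A=10 B=43] open={}
Step 15: reserve R8 B 1 -> on_hand[A=10 B=43] avail[A=10 B=42] open={R8}
Step 16: commit R8 -> on_hand[A=10 B=42] avail[A=10 B=42] open={}
Step 17: reserve R9 A 3 -> on_hand[A=10 B=42] avail[A=7 B=42] open={R9}
Step 18: commit R9 -> on_hand[A=7 B=42] avail[A=7 B=42] open={}
Open reservations: [] -> 0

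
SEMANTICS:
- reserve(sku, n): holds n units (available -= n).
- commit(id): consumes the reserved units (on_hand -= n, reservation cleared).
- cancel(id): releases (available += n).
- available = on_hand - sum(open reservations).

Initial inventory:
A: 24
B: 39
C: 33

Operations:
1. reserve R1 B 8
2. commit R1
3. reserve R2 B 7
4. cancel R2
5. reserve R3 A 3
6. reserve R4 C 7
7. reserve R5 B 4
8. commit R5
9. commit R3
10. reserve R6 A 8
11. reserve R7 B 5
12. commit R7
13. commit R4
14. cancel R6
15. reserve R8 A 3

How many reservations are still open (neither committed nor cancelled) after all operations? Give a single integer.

Step 1: reserve R1 B 8 -> on_hand[A=24 B=39 C=33] avail[A=24 B=31 C=33] open={R1}
Step 2: commit R1 -> on_hand[A=24 B=31 C=33] avail[A=24 B=31 C=33] open={}
Step 3: reserve R2 B 7 -> on_hand[A=24 B=31 C=33] avail[A=24 B=24 C=33] open={R2}
Step 4: cancel R2 -> on_hand[A=24 B=31 C=33] avail[A=24 B=31 C=33] open={}
Step 5: reserve R3 A 3 -> on_hand[A=24 B=31 C=33] avail[A=21 B=31 C=33] open={R3}
Step 6: reserve R4 C 7 -> on_hand[A=24 B=31 C=33] avail[A=21 B=31 C=26] open={R3,R4}
Step 7: reserve R5 B 4 -> on_hand[A=24 B=31 C=33] avail[A=21 B=27 C=26] open={R3,R4,R5}
Step 8: commit R5 -> on_hand[A=24 B=27 C=33] avail[A=21 B=27 C=26] open={R3,R4}
Step 9: commit R3 -> on_hand[A=21 B=27 C=33] avail[A=21 B=27 C=26] open={R4}
Step 10: reserve R6 A 8 -> on_hand[A=21 B=27 C=33] avail[A=13 B=27 C=26] open={R4,R6}
Step 11: reserve R7 B 5 -> on_hand[A=21 B=27 C=33] avail[A=13 B=22 C=26] open={R4,R6,R7}
Step 12: commit R7 -> on_hand[A=21 B=22 C=33] avail[A=13 B=22 C=26] open={R4,R6}
Step 13: commit R4 -> on_hand[A=21 B=22 C=26] avail[A=13 B=22 C=26] open={R6}
Step 14: cancel R6 -> on_hand[A=21 B=22 C=26] avail[A=21 B=22 C=26] open={}
Step 15: reserve R8 A 3 -> on_hand[A=21 B=22 C=26] avail[A=18 B=22 C=26] open={R8}
Open reservations: ['R8'] -> 1

Answer: 1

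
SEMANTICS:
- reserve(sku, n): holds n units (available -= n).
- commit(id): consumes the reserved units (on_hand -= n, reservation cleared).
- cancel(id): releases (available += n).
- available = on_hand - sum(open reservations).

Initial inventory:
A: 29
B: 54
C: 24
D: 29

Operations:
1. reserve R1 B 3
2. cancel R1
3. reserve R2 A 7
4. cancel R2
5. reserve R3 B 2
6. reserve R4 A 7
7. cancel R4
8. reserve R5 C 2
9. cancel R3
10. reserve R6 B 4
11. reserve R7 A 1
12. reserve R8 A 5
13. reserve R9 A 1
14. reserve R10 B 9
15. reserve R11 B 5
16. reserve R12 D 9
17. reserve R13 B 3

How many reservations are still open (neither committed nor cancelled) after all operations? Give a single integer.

Answer: 9

Derivation:
Step 1: reserve R1 B 3 -> on_hand[A=29 B=54 C=24 D=29] avail[A=29 B=51 C=24 D=29] open={R1}
Step 2: cancel R1 -> on_hand[A=29 B=54 C=24 D=29] avail[A=29 B=54 C=24 D=29] open={}
Step 3: reserve R2 A 7 -> on_hand[A=29 B=54 C=24 D=29] avail[A=22 B=54 C=24 D=29] open={R2}
Step 4: cancel R2 -> on_hand[A=29 B=54 C=24 D=29] avail[A=29 B=54 C=24 D=29] open={}
Step 5: reserve R3 B 2 -> on_hand[A=29 B=54 C=24 D=29] avail[A=29 B=52 C=24 D=29] open={R3}
Step 6: reserve R4 A 7 -> on_hand[A=29 B=54 C=24 D=29] avail[A=22 B=52 C=24 D=29] open={R3,R4}
Step 7: cancel R4 -> on_hand[A=29 B=54 C=24 D=29] avail[A=29 B=52 C=24 D=29] open={R3}
Step 8: reserve R5 C 2 -> on_hand[A=29 B=54 C=24 D=29] avail[A=29 B=52 C=22 D=29] open={R3,R5}
Step 9: cancel R3 -> on_hand[A=29 B=54 C=24 D=29] avail[A=29 B=54 C=22 D=29] open={R5}
Step 10: reserve R6 B 4 -> on_hand[A=29 B=54 C=24 D=29] avail[A=29 B=50 C=22 D=29] open={R5,R6}
Step 11: reserve R7 A 1 -> on_hand[A=29 B=54 C=24 D=29] avail[A=28 B=50 C=22 D=29] open={R5,R6,R7}
Step 12: reserve R8 A 5 -> on_hand[A=29 B=54 C=24 D=29] avail[A=23 B=50 C=22 D=29] open={R5,R6,R7,R8}
Step 13: reserve R9 A 1 -> on_hand[A=29 B=54 C=24 D=29] avail[A=22 B=50 C=22 D=29] open={R5,R6,R7,R8,R9}
Step 14: reserve R10 B 9 -> on_hand[A=29 B=54 C=24 D=29] avail[A=22 B=41 C=22 D=29] open={R10,R5,R6,R7,R8,R9}
Step 15: reserve R11 B 5 -> on_hand[A=29 B=54 C=24 D=29] avail[A=22 B=36 C=22 D=29] open={R10,R11,R5,R6,R7,R8,R9}
Step 16: reserve R12 D 9 -> on_hand[A=29 B=54 C=24 D=29] avail[A=22 B=36 C=22 D=20] open={R10,R11,R12,R5,R6,R7,R8,R9}
Step 17: reserve R13 B 3 -> on_hand[A=29 B=54 C=24 D=29] avail[A=22 B=33 C=22 D=20] open={R10,R11,R12,R13,R5,R6,R7,R8,R9}
Open reservations: ['R10', 'R11', 'R12', 'R13', 'R5', 'R6', 'R7', 'R8', 'R9'] -> 9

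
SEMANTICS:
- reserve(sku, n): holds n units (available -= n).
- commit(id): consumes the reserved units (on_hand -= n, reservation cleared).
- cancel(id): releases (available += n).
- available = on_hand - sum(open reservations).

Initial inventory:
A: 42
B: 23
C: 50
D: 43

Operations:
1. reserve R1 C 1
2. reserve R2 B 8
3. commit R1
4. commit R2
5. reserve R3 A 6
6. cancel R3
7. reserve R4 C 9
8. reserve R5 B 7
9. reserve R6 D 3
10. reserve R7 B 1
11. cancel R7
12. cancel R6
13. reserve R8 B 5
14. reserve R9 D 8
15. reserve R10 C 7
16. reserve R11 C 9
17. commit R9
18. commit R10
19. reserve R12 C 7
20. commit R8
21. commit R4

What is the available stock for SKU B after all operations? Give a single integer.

Answer: 3

Derivation:
Step 1: reserve R1 C 1 -> on_hand[A=42 B=23 C=50 D=43] avail[A=42 B=23 C=49 D=43] open={R1}
Step 2: reserve R2 B 8 -> on_hand[A=42 B=23 C=50 D=43] avail[A=42 B=15 C=49 D=43] open={R1,R2}
Step 3: commit R1 -> on_hand[A=42 B=23 C=49 D=43] avail[A=42 B=15 C=49 D=43] open={R2}
Step 4: commit R2 -> on_hand[A=42 B=15 C=49 D=43] avail[A=42 B=15 C=49 D=43] open={}
Step 5: reserve R3 A 6 -> on_hand[A=42 B=15 C=49 D=43] avail[A=36 B=15 C=49 D=43] open={R3}
Step 6: cancel R3 -> on_hand[A=42 B=15 C=49 D=43] avail[A=42 B=15 C=49 D=43] open={}
Step 7: reserve R4 C 9 -> on_hand[A=42 B=15 C=49 D=43] avail[A=42 B=15 C=40 D=43] open={R4}
Step 8: reserve R5 B 7 -> on_hand[A=42 B=15 C=49 D=43] avail[A=42 B=8 C=40 D=43] open={R4,R5}
Step 9: reserve R6 D 3 -> on_hand[A=42 B=15 C=49 D=43] avail[A=42 B=8 C=40 D=40] open={R4,R5,R6}
Step 10: reserve R7 B 1 -> on_hand[A=42 B=15 C=49 D=43] avail[A=42 B=7 C=40 D=40] open={R4,R5,R6,R7}
Step 11: cancel R7 -> on_hand[A=42 B=15 C=49 D=43] avail[A=42 B=8 C=40 D=40] open={R4,R5,R6}
Step 12: cancel R6 -> on_hand[A=42 B=15 C=49 D=43] avail[A=42 B=8 C=40 D=43] open={R4,R5}
Step 13: reserve R8 B 5 -> on_hand[A=42 B=15 C=49 D=43] avail[A=42 B=3 C=40 D=43] open={R4,R5,R8}
Step 14: reserve R9 D 8 -> on_hand[A=42 B=15 C=49 D=43] avail[A=42 B=3 C=40 D=35] open={R4,R5,R8,R9}
Step 15: reserve R10 C 7 -> on_hand[A=42 B=15 C=49 D=43] avail[A=42 B=3 C=33 D=35] open={R10,R4,R5,R8,R9}
Step 16: reserve R11 C 9 -> on_hand[A=42 B=15 C=49 D=43] avail[A=42 B=3 C=24 D=35] open={R10,R11,R4,R5,R8,R9}
Step 17: commit R9 -> on_hand[A=42 B=15 C=49 D=35] avail[A=42 B=3 C=24 D=35] open={R10,R11,R4,R5,R8}
Step 18: commit R10 -> on_hand[A=42 B=15 C=42 D=35] avail[A=42 B=3 C=24 D=35] open={R11,R4,R5,R8}
Step 19: reserve R12 C 7 -> on_hand[A=42 B=15 C=42 D=35] avail[A=42 B=3 C=17 D=35] open={R11,R12,R4,R5,R8}
Step 20: commit R8 -> on_hand[A=42 B=10 C=42 D=35] avail[A=42 B=3 C=17 D=35] open={R11,R12,R4,R5}
Step 21: commit R4 -> on_hand[A=42 B=10 C=33 D=35] avail[A=42 B=3 C=17 D=35] open={R11,R12,R5}
Final available[B] = 3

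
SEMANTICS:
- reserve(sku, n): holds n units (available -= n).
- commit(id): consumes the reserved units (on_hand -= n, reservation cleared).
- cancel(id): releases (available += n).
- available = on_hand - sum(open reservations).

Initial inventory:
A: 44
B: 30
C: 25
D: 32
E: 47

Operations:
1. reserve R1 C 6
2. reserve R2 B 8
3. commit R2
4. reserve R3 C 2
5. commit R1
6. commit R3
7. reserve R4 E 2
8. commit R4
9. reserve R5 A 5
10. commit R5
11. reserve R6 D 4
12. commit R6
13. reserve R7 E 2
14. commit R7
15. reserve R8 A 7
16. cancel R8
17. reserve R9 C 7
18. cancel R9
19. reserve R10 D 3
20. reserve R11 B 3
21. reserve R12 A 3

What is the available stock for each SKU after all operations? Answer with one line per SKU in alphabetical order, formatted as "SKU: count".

Answer: A: 36
B: 19
C: 17
D: 25
E: 43

Derivation:
Step 1: reserve R1 C 6 -> on_hand[A=44 B=30 C=25 D=32 E=47] avail[A=44 B=30 C=19 D=32 E=47] open={R1}
Step 2: reserve R2 B 8 -> on_hand[A=44 B=30 C=25 D=32 E=47] avail[A=44 B=22 C=19 D=32 E=47] open={R1,R2}
Step 3: commit R2 -> on_hand[A=44 B=22 C=25 D=32 E=47] avail[A=44 B=22 C=19 D=32 E=47] open={R1}
Step 4: reserve R3 C 2 -> on_hand[A=44 B=22 C=25 D=32 E=47] avail[A=44 B=22 C=17 D=32 E=47] open={R1,R3}
Step 5: commit R1 -> on_hand[A=44 B=22 C=19 D=32 E=47] avail[A=44 B=22 C=17 D=32 E=47] open={R3}
Step 6: commit R3 -> on_hand[A=44 B=22 C=17 D=32 E=47] avail[A=44 B=22 C=17 D=32 E=47] open={}
Step 7: reserve R4 E 2 -> on_hand[A=44 B=22 C=17 D=32 E=47] avail[A=44 B=22 C=17 D=32 E=45] open={R4}
Step 8: commit R4 -> on_hand[A=44 B=22 C=17 D=32 E=45] avail[A=44 B=22 C=17 D=32 E=45] open={}
Step 9: reserve R5 A 5 -> on_hand[A=44 B=22 C=17 D=32 E=45] avail[A=39 B=22 C=17 D=32 E=45] open={R5}
Step 10: commit R5 -> on_hand[A=39 B=22 C=17 D=32 E=45] avail[A=39 B=22 C=17 D=32 E=45] open={}
Step 11: reserve R6 D 4 -> on_hand[A=39 B=22 C=17 D=32 E=45] avail[A=39 B=22 C=17 D=28 E=45] open={R6}
Step 12: commit R6 -> on_hand[A=39 B=22 C=17 D=28 E=45] avail[A=39 B=22 C=17 D=28 E=45] open={}
Step 13: reserve R7 E 2 -> on_hand[A=39 B=22 C=17 D=28 E=45] avail[A=39 B=22 C=17 D=28 E=43] open={R7}
Step 14: commit R7 -> on_hand[A=39 B=22 C=17 D=28 E=43] avail[A=39 B=22 C=17 D=28 E=43] open={}
Step 15: reserve R8 A 7 -> on_hand[A=39 B=22 C=17 D=28 E=43] avail[A=32 B=22 C=17 D=28 E=43] open={R8}
Step 16: cancel R8 -> on_hand[A=39 B=22 C=17 D=28 E=43] avail[A=39 B=22 C=17 D=28 E=43] open={}
Step 17: reserve R9 C 7 -> on_hand[A=39 B=22 C=17 D=28 E=43] avail[A=39 B=22 C=10 D=28 E=43] open={R9}
Step 18: cancel R9 -> on_hand[A=39 B=22 C=17 D=28 E=43] avail[A=39 B=22 C=17 D=28 E=43] open={}
Step 19: reserve R10 D 3 -> on_hand[A=39 B=22 C=17 D=28 E=43] avail[A=39 B=22 C=17 D=25 E=43] open={R10}
Step 20: reserve R11 B 3 -> on_hand[A=39 B=22 C=17 D=28 E=43] avail[A=39 B=19 C=17 D=25 E=43] open={R10,R11}
Step 21: reserve R12 A 3 -> on_hand[A=39 B=22 C=17 D=28 E=43] avail[A=36 B=19 C=17 D=25 E=43] open={R10,R11,R12}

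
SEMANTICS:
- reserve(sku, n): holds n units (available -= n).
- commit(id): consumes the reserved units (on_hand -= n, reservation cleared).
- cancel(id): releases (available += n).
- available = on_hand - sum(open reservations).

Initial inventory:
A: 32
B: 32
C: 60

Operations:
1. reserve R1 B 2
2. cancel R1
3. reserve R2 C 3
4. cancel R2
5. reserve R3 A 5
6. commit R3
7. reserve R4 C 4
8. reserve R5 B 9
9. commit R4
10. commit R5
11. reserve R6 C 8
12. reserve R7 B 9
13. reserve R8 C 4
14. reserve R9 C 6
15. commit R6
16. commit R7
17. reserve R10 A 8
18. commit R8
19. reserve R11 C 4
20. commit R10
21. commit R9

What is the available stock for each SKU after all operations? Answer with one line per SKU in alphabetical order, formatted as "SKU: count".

Answer: A: 19
B: 14
C: 34

Derivation:
Step 1: reserve R1 B 2 -> on_hand[A=32 B=32 C=60] avail[A=32 B=30 C=60] open={R1}
Step 2: cancel R1 -> on_hand[A=32 B=32 C=60] avail[A=32 B=32 C=60] open={}
Step 3: reserve R2 C 3 -> on_hand[A=32 B=32 C=60] avail[A=32 B=32 C=57] open={R2}
Step 4: cancel R2 -> on_hand[A=32 B=32 C=60] avail[A=32 B=32 C=60] open={}
Step 5: reserve R3 A 5 -> on_hand[A=32 B=32 C=60] avail[A=27 B=32 C=60] open={R3}
Step 6: commit R3 -> on_hand[A=27 B=32 C=60] avail[A=27 B=32 C=60] open={}
Step 7: reserve R4 C 4 -> on_hand[A=27 B=32 C=60] avail[A=27 B=32 C=56] open={R4}
Step 8: reserve R5 B 9 -> on_hand[A=27 B=32 C=60] avail[A=27 B=23 C=56] open={R4,R5}
Step 9: commit R4 -> on_hand[A=27 B=32 C=56] avail[A=27 B=23 C=56] open={R5}
Step 10: commit R5 -> on_hand[A=27 B=23 C=56] avail[A=27 B=23 C=56] open={}
Step 11: reserve R6 C 8 -> on_hand[A=27 B=23 C=56] avail[A=27 B=23 C=48] open={R6}
Step 12: reserve R7 B 9 -> on_hand[A=27 B=23 C=56] avail[A=27 B=14 C=48] open={R6,R7}
Step 13: reserve R8 C 4 -> on_hand[A=27 B=23 C=56] avail[A=27 B=14 C=44] open={R6,R7,R8}
Step 14: reserve R9 C 6 -> on_hand[A=27 B=23 C=56] avail[A=27 B=14 C=38] open={R6,R7,R8,R9}
Step 15: commit R6 -> on_hand[A=27 B=23 C=48] avail[A=27 B=14 C=38] open={R7,R8,R9}
Step 16: commit R7 -> on_hand[A=27 B=14 C=48] avail[A=27 B=14 C=38] open={R8,R9}
Step 17: reserve R10 A 8 -> on_hand[A=27 B=14 C=48] avail[A=19 B=14 C=38] open={R10,R8,R9}
Step 18: commit R8 -> on_hand[A=27 B=14 C=44] avail[A=19 B=14 C=38] open={R10,R9}
Step 19: reserve R11 C 4 -> on_hand[A=27 B=14 C=44] avail[A=19 B=14 C=34] open={R10,R11,R9}
Step 20: commit R10 -> on_hand[A=19 B=14 C=44] avail[A=19 B=14 C=34] open={R11,R9}
Step 21: commit R9 -> on_hand[A=19 B=14 C=38] avail[A=19 B=14 C=34] open={R11}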